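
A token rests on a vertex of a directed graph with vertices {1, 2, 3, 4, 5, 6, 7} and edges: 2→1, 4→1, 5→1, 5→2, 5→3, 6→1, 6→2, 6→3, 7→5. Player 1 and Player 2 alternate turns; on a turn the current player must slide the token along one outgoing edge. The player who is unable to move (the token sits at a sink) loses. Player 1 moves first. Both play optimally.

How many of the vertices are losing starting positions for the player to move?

3

Use the standard recursion: the mover loses at a terminal position; elsewhere, the mover wins exactly when some move hands the opponent an L position.
Every edge goes from a vertex to one that appears earlier in the order 1, 3, 4, 2, 6, 5, 7, so processing vertices in that order labels each vertex after all of its successors.
1: no outgoing edge → L
3: no outgoing edge → L
4: W (go to 1, an L position)
2: W (go to 1, an L position)
6: W (go to 3, an L position)
5: W (go to 3, an L position)
7: L (sole option 5(W) is W)
The L vertices are 1, 3, 7; that is 3 in all.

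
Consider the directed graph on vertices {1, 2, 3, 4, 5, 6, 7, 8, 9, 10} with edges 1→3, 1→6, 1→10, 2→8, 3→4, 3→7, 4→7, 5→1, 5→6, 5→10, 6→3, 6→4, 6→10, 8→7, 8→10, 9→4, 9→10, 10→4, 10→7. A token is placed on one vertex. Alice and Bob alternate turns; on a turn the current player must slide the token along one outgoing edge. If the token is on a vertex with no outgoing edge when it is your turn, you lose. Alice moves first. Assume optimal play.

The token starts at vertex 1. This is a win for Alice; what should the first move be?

Move to 6.

Label each position W (a win for the player to move) or L (a loss). A position with no legal move is L; any other position is W exactly when some move reaches an L, and L when every move reaches a W.
Every edge goes from a vertex to one that appears earlier in the order 7, 4, 3, 10, 6, 9, 8, 2, 1, 5, so processing vertices in that order labels each vertex after all of its successors.
7: no outgoing edge → L
4: →7(L), so W
3: →7(L), so W
10: →7(L), so W
6: →10(W), 3(W), 4(W) — all W, so L
9: →10(W), 4(W) — all W, so L
8: →7(L), so W
2: →8(W) only, which is W, so L
1: →6(L), so W
5: →6(L), so W
From 1, the L positions reachable in one move are: 6.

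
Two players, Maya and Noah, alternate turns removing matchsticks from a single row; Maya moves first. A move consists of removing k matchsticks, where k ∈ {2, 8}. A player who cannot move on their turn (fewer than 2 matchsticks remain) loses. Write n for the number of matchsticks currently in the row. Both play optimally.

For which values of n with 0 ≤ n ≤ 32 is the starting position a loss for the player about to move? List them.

Use the standard recursion: the mover loses at a terminal position; elsewhere, the mover wins exactly when some move hands the opponent an L position.
n=0: no move → L
n=1: no move → L
n=2: can move to 0, which is L ⇒ W
n=3: can move to 1, which is L ⇒ W
n=4: the only move is to 2(W), a W ⇒ L
n=5: the only move is to 3(W), a W ⇒ L
n=6: can move to 4, which is L ⇒ W
n=7: can move to 5, which is L ⇒ W
n=8: can move to 0, which is L ⇒ W
n=9: can move to 1, which is L ⇒ W
n=10: moves to 8(W), 2(W); every one is W ⇒ L
n=11: moves to 9(W), 3(W); every one is W ⇒ L
n=12: can move to 10, which is L ⇒ W
n=13: can move to 11, which is L ⇒ W
n=14: moves to 12(W), 6(W); every one is W ⇒ L
n=15: moves to 13(W), 7(W); every one is W ⇒ L
n=16: can move to 14, which is L ⇒ W
n=17: can move to 15, which is L ⇒ W
n=18: can move to 10, which is L ⇒ W
n=19: can move to 11, which is L ⇒ W
n=20: moves to 18(W), 12(W); every one is W ⇒ L
n=21: moves to 19(W), 13(W); every one is W ⇒ L
n=22: can move to 20, which is L ⇒ W
n=23: can move to 21, which is L ⇒ W
n=24: moves to 22(W), 16(W); every one is W ⇒ L
n=25: moves to 23(W), 17(W); every one is W ⇒ L
n=26: can move to 24, which is L ⇒ W
n=27: can move to 25, which is L ⇒ W
n=28: can move to 20, which is L ⇒ W
n=29: can move to 21, which is L ⇒ W
n=30: moves to 28(W), 22(W); every one is W ⇒ L
n=31: moves to 29(W), 23(W); every one is W ⇒ L
n=32: can move to 30, which is L ⇒ W
The losing starting values of n are exactly the entries labelled L in this table (14 of them).

0, 1, 4, 5, 10, 11, 14, 15, 20, 21, 24, 25, 30, 31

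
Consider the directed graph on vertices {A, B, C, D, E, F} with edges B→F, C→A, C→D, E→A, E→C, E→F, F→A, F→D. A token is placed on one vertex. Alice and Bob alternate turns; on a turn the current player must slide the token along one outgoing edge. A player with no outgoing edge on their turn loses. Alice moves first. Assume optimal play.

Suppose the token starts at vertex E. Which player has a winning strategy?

Classify positions by backward induction: terminal positions (no move available) are L. From any other position, the mover wins iff some move reaches an L.
Every edge goes from a vertex to one that appears earlier in the order D, A, F, C, E, B, so processing vertices in that order labels each vertex after all of its successors.
D: no outgoing edge → L
A: no outgoing edge → L
F: reaches L-position A → W
C: reaches L-position A → W
E: reaches L-position A → W
B: only reaches F(W), which is W → L
The starting position E is W: Alice should move to A, handing over an L position.

Alice wins.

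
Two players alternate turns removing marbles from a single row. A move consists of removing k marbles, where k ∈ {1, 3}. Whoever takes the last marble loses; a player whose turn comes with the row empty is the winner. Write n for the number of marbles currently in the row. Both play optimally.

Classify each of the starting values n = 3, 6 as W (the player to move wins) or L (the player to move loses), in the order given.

3: L, 6: W

Work bottom-up. With no move the player to move wins. Otherwise the position is W if at least one move leads to an L position for the opponent, and L if every move leads to a W.
n=0: no move; the opponent has just taken the last marble and therefore loses → W
n=1: only reaches 0(W), which is W → L
n=2: reaches L-position 1 → W
n=3: only reaches 2(W), 0(W), all W → L
n=4: reaches L-position 3 → W
n=5: only reaches 4(W), 2(W), all W → L
n=6: reaches L-position 5 → W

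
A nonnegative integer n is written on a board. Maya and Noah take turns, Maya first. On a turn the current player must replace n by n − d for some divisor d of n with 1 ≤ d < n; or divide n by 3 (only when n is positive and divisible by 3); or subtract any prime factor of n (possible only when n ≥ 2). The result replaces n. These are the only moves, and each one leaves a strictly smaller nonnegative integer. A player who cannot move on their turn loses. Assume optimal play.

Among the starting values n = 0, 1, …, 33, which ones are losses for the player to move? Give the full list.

0, 1, 4, 9, 14, 20, 26, 32

Positions with no move are L. A position that does have a move is losing for the player to move precisely when every available move leads to a winning position for the opponent. Fill in the labels:
n=0: no move → L
n=1: no move → L
n=2: W (go to 0, an L position)
n=3: W (go to 0, an L position)
n=4: L (options 2(W), 3(W) are all W)
n=5: W (go to 0, an L position)
n=6: W (go to 4, an L position)
n=7: W (go to 0, an L position)
n=8: W (go to 4, an L position)
n=9: L (options 3(W), 6(W), 8(W) are all W)
n=10: W (go to 9, an L position)
n=11: W (go to 0, an L position)
n=12: W (go to 4, an L position)
n=13: W (go to 0, an L position)
n=14: L (options 7(W), 12(W), 13(W) are all W)
n=15: W (go to 14, an L position)
n=16: W (go to 14, an L position)
n=17: W (go to 0, an L position)
n=18: W (go to 9, an L position)
n=19: W (go to 0, an L position)
n=20: L (options 10(W), 15(W), 16(W), 18(W), 19(W) are all W)
n=21: W (go to 14, an L position)
n=22: W (go to 20, an L position)
n=23: W (go to 0, an L position)
n=24: W (go to 20, an L position)
n=25: W (go to 20, an L position)
n=26: L (options 13(W), 24(W), 25(W) are all W)
n=27: W (go to 9, an L position)
n=28: W (go to 14, an L position)
n=29: W (go to 0, an L position)
n=30: W (go to 20, an L position)
n=31: W (go to 0, an L position)
n=32: L (options 16(W), 24(W), 28(W), 30(W), 31(W) are all W)
n=33: W (go to 32, an L position)
The losing starting values of n are exactly the entries labelled L in this table (8 of them).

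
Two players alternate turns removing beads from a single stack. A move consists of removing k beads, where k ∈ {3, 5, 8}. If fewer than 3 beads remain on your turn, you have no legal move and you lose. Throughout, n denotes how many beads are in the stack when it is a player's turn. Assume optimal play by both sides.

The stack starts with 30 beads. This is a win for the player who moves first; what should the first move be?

Label each position W (a win for the player to move) or L (a loss). A position with no legal move is L; any other position is W exactly when some move reaches an L, and L when every move reaches a W.
n=0: no move → L
n=1: no move → L
n=2: no move → L
n=3: W (go to 0, an L position)
n=4: W (go to 1, an L position)
n=5: W (go to 2, an L position)
n=6: W (go to 1, an L position)
n=7: W (go to 2, an L position)
n=8: W (go to 0, an L position)
n=9: W (go to 1, an L position)
n=10: W (go to 2, an L position)
n=11: L (options 8(W), 6(W), 3(W) are all W)
n=12: L (options 9(W), 7(W), 4(W) are all W)
n=13: L (options 10(W), 8(W), 5(W) are all W)
n=14: W (go to 11, an L position)
n=15: W (go to 12, an L position)
n=16: W (go to 13, an L position)
n=17: W (go to 12, an L position)
n=18: W (go to 13, an L position)
n=19: W (go to 11, an L position)
n=20: W (go to 12, an L position)
n=21: W (go to 13, an L position)
n=22: L (options 19(W), 17(W), 14(W) are all W)
n=23: L (options 20(W), 18(W), 15(W) are all W)
n=24: L (options 21(W), 19(W), 16(W) are all W)
n=25: W (go to 22, an L position)
n=26: W (go to 23, an L position)
n=27: W (go to 24, an L position)
n=28: W (go to 23, an L position)
n=29: W (go to 24, an L position)
n=30: W (go to 22, an L position)
From 30, the L positions reachable in one move are: 22.

Remove 8, leaving 22.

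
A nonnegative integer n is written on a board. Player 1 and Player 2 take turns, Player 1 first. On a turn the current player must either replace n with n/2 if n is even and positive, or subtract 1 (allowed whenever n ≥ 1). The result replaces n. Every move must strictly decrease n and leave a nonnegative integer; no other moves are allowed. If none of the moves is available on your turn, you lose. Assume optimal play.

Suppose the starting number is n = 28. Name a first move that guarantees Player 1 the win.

Move to 27.

Positions with no move are L. A position that does have a move is losing for the player to move precisely when every available move leads to a winning position for the opponent. Fill in the labels:
n=0: no move → L
n=1: W (go to 0, an L position)
n=2: L (sole option 1(W) is W)
n=3: W (go to 2, an L position)
n=4: W (go to 2, an L position)
n=5: L (sole option 4(W) is W)
n=6: W (go to 5, an L position)
n=7: L (sole option 6(W) is W)
n=8: W (go to 7, an L position)
n=9: L (sole option 8(W) is W)
n=10: W (go to 5, an L position)
n=11: L (sole option 10(W) is W)
n=12: W (go to 11, an L position)
n=13: L (sole option 12(W) is W)
n=14: W (go to 7, an L position)
n=15: L (sole option 14(W) is W)
n=16: W (go to 15, an L position)
n=17: L (sole option 16(W) is W)
n=18: W (go to 9, an L position)
n=19: L (sole option 18(W) is W)
n=20: W (go to 19, an L position)
n=21: L (sole option 20(W) is W)
n=22: W (go to 11, an L position)
n=23: L (sole option 22(W) is W)
n=24: W (go to 23, an L position)
n=25: L (sole option 24(W) is W)
n=26: W (go to 13, an L position)
n=27: L (sole option 26(W) is W)
n=28: W (go to 27, an L position)
From 28, the L positions reachable in one move are: 27.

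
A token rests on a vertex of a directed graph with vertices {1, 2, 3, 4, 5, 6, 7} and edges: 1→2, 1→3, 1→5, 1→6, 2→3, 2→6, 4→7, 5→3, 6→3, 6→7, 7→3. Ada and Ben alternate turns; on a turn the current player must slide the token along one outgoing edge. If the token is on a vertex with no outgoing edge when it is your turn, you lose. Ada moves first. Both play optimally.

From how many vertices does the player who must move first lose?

Build the W/L table. Terminal = L. A non-terminal position is W if it has a move to some L; otherwise it is L.
Every edge goes from a vertex to one that appears earlier in the order 3, 7, 6, 2, 4, 5, 1, so processing vertices in that order labels each vertex after all of its successors.
3: no outgoing edge → L
7: →3(L), so W
6: →3(L), so W
2: →3(L), so W
4: →7(W) only, which is W, so L
5: →3(L), so W
1: →3(L), so W
The L vertices are 3, 4; that is 2 in all.

2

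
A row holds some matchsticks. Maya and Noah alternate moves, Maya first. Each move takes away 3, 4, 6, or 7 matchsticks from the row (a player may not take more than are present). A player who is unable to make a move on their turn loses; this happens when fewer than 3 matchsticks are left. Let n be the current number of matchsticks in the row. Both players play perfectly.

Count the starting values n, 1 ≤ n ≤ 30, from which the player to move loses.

Positions with no move are L. A position that does have a move is losing for the player to move precisely when every available move leads to a winning position for the opponent. Fill in the labels:
n=0: no move → L
n=1: no move → L
n=2: no move → L
n=3: can move to 0, which is L ⇒ W
n=4: can move to 1, which is L ⇒ W
n=5: can move to 2, which is L ⇒ W
n=6: can move to 2, which is L ⇒ W
n=7: can move to 1, which is L ⇒ W
n=8: can move to 2, which is L ⇒ W
n=9: can move to 2, which is L ⇒ W
n=10: moves to 7(W), 6(W), 4(W), 3(W); every one is W ⇒ L
n=11: moves to 8(W), 7(W), 5(W), 4(W); every one is W ⇒ L
n=12: moves to 9(W), 8(W), 6(W), 5(W); every one is W ⇒ L
n=13: can move to 10, which is L ⇒ W
n=14: can move to 11, which is L ⇒ W
n=15: can move to 12, which is L ⇒ W
n=16: can move to 12, which is L ⇒ W
n=17: can move to 11, which is L ⇒ W
n=18: can move to 12, which is L ⇒ W
n=19: can move to 12, which is L ⇒ W
n=20: moves to 17(W), 16(W), 14(W), 13(W); every one is W ⇒ L
n=21: moves to 18(W), 17(W), 15(W), 14(W); every one is W ⇒ L
n=22: moves to 19(W), 18(W), 16(W), 15(W); every one is W ⇒ L
n=23: can move to 20, which is L ⇒ W
n=24: can move to 21, which is L ⇒ W
n=25: can move to 22, which is L ⇒ W
n=26: can move to 22, which is L ⇒ W
n=27: can move to 21, which is L ⇒ W
n=28: can move to 22, which is L ⇒ W
n=29: can move to 22, which is L ⇒ W
n=30: moves to 27(W), 26(W), 24(W), 23(W); every one is W ⇒ L
L entries with 1 ≤ n ≤ 30 (n=0 is outside the asked range and is not counted): n = 1, 2, 10, 11, 12, 20, 21, 22, 30; that makes 9.

9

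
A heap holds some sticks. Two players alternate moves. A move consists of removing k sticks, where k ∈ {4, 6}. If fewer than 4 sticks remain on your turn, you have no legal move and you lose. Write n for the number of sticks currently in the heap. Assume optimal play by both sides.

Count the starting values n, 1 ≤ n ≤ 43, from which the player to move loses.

19

Positions with no move are L. A position that does have a move is losing for the player to move precisely when every available move leads to a winning position for the opponent. Fill in the labels:
n=0: no move → L
n=1: no move → L
n=2: no move → L
n=3: no move → L
n=4: can move to 0, which is L ⇒ W
n=5: can move to 1, which is L ⇒ W
n=6: can move to 2, which is L ⇒ W
n=7: can move to 3, which is L ⇒ W
n=8: can move to 2, which is L ⇒ W
n=9: can move to 3, which is L ⇒ W
n=10: moves to 6(W), 4(W); every one is W ⇒ L
n=11: moves to 7(W), 5(W); every one is W ⇒ L
n=12: moves to 8(W), 6(W); every one is W ⇒ L
n=13: moves to 9(W), 7(W); every one is W ⇒ L
n=14: can move to 10, which is L ⇒ W
n=15: can move to 11, which is L ⇒ W
n=16: can move to 12, which is L ⇒ W
n=17: can move to 13, which is L ⇒ W
n=18: can move to 12, which is L ⇒ W
n=19: can move to 13, which is L ⇒ W
n=20: moves to 16(W), 14(W); every one is W ⇒ L
n=21: moves to 17(W), 15(W); every one is W ⇒ L
n=22: moves to 18(W), 16(W); every one is W ⇒ L
n=23: moves to 19(W), 17(W); every one is W ⇒ L
n=24: can move to 20, which is L ⇒ W
n=25: can move to 21, which is L ⇒ W
n=26: can move to 22, which is L ⇒ W
n=27: can move to 23, which is L ⇒ W
n=28: can move to 22, which is L ⇒ W
n=29: can move to 23, which is L ⇒ W
n=30: moves to 26(W), 24(W); every one is W ⇒ L
n=31: moves to 27(W), 25(W); every one is W ⇒ L
n=32: moves to 28(W), 26(W); every one is W ⇒ L
n=33: moves to 29(W), 27(W); every one is W ⇒ L
n=34: can move to 30, which is L ⇒ W
n=35: can move to 31, which is L ⇒ W
n=36: can move to 32, which is L ⇒ W
n=37: can move to 33, which is L ⇒ W
n=38: can move to 32, which is L ⇒ W
n=39: can move to 33, which is L ⇒ W
n=40: moves to 36(W), 34(W); every one is W ⇒ L
n=41: moves to 37(W), 35(W); every one is W ⇒ L
n=42: moves to 38(W), 36(W); every one is W ⇒ L
n=43: moves to 39(W), 37(W); every one is W ⇒ L
L entries with 1 ≤ n ≤ 43 (n=0 is outside the asked range and is not counted): n = 1, 2, 3, 10, 11, 12, 13, 20, 21, 22, 23, 30, 31, 32, 33, 40, 41, 42, 43; that makes 19.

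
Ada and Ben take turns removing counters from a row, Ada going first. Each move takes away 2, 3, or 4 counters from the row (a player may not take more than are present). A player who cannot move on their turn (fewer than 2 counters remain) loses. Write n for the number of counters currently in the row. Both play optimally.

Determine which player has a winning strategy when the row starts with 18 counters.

Classify positions by backward induction: terminal positions (no move available) are L. From any other position, the mover wins iff some move reaches an L.
n=0: no move → L
n=1: no move → L
n=2: reaches L-position 0 → W
n=3: reaches L-position 1 → W
n=4: reaches L-position 1 → W
n=5: reaches L-position 1 → W
n=6: only reaches 4(W), 3(W), 2(W), all W → L
n=7: only reaches 5(W), 4(W), 3(W), all W → L
n=8: reaches L-position 6 → W
n=9: reaches L-position 7 → W
n=10: reaches L-position 7 → W
n=11: reaches L-position 7 → W
n=12: only reaches 10(W), 9(W), 8(W), all W → L
n=13: only reaches 11(W), 10(W), 9(W), all W → L
n=14: reaches L-position 12 → W
n=15: reaches L-position 13 → W
n=16: reaches L-position 13 → W
n=17: reaches L-position 13 → W
n=18: only reaches 16(W), 15(W), 14(W), all W → L
The starting position 18 is L: whatever Ada does, the opponent receives a W position.

Ben wins.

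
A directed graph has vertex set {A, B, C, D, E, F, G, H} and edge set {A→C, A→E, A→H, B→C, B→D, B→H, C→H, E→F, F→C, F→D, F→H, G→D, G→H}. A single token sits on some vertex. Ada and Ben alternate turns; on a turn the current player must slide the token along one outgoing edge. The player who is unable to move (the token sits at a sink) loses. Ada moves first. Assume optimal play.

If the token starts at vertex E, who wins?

Label each position W (a win for the player to move) or L (a loss). A position with no legal move is L; any other position is W exactly when some move reaches an L, and L when every move reaches a W.
Every edge goes from a vertex to one that appears earlier in the order D, H, C, F, G, E, A, B, so processing vertices in that order labels each vertex after all of its successors.
D: no outgoing edge → L
H: no outgoing edge → L
C: →H(L), so W
F: →H(L), so W
G: →H(L), so W
E: →F(W) only, which is W, so L
A: →E(L), so W
B: →H(L), so W
The starting position E is L: whatever Ada does, the opponent receives a W position.

Ben wins.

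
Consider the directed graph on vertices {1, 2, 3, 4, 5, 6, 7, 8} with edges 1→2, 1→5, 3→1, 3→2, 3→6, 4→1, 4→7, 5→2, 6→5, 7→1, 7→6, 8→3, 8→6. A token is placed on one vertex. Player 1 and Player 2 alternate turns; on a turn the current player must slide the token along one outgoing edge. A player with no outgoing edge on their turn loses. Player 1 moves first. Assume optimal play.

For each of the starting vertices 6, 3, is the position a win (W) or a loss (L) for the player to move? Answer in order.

Work bottom-up. With no move the player to move loses. Otherwise the position is W if at least one move leads to an L position for the opponent, and L if every move leads to a W.
Every edge goes from a vertex to one that appears earlier in the order 2, 5, 6, 1, 7, 3, 8, 4, so processing vertices in that order labels each vertex after all of its successors.
2: no outgoing edge → L
5: reaches L-position 2 → W
6: only reaches 5(W), which is W → L
1: reaches L-position 2 → W
7: reaches L-position 6 → W
3: reaches L-position 6 → W
8: reaches L-position 6 → W
4: only reaches 7(W), 1(W), all W → L

6: L, 3: W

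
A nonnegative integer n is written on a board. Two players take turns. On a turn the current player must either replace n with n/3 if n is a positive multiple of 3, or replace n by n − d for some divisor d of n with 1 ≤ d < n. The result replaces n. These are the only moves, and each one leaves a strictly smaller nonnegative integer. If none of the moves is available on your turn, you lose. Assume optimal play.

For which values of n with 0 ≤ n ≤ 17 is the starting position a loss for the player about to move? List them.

0, 1, 4, 7, 9, 11, 13, 15, 17

Use the standard recursion: the mover loses at a terminal position; elsewhere, the mover wins exactly when some move hands the opponent an L position.
n=0: no move → L
n=1: no move → L
n=2: reaches L-position 1 → W
n=3: reaches L-position 1 → W
n=4: only reaches 2(W), 3(W), all W → L
n=5: reaches L-position 4 → W
n=6: reaches L-position 4 → W
n=7: only reaches 6(W), which is W → L
n=8: reaches L-position 4 → W
n=9: only reaches 3(W), 6(W), 8(W), all W → L
n=10: reaches L-position 9 → W
n=11: only reaches 10(W), which is W → L
n=12: reaches L-position 4 → W
n=13: only reaches 12(W), which is W → L
n=14: reaches L-position 7 → W
n=15: only reaches 5(W), 10(W), 12(W), 14(W), all W → L
n=16: reaches L-position 15 → W
n=17: only reaches 16(W), which is W → L
Reading off the rows marked L gives the requested list; there are 9 such values of n.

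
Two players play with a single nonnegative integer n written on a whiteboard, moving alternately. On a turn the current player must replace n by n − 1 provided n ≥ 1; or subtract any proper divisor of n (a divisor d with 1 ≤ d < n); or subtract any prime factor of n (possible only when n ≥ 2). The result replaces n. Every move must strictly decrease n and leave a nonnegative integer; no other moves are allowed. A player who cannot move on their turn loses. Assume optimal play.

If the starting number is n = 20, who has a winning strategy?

The second player wins.

Classify positions by backward induction: terminal positions (no move available) are L. From any other position, the mover wins iff some move reaches an L.
n=0: no move → L
n=1: can move to 0, which is L ⇒ W
n=2: can move to 0, which is L ⇒ W
n=3: can move to 0, which is L ⇒ W
n=4: moves to 2(W), 3(W); every one is W ⇒ L
n=5: can move to 0, which is L ⇒ W
n=6: can move to 4, which is L ⇒ W
n=7: can move to 0, which is L ⇒ W
n=8: can move to 4, which is L ⇒ W
n=9: moves to 6(W), 8(W); every one is W ⇒ L
n=10: can move to 9, which is L ⇒ W
n=11: can move to 0, which is L ⇒ W
n=12: can move to 9, which is L ⇒ W
n=13: can move to 0, which is L ⇒ W
n=14: moves to 7(W), 12(W), 13(W); every one is W ⇒ L
n=15: can move to 14, which is L ⇒ W
n=16: can move to 14, which is L ⇒ W
n=17: can move to 0, which is L ⇒ W
n=18: can move to 9, which is L ⇒ W
n=19: can move to 0, which is L ⇒ W
n=20: moves to 10(W), 15(W), 16(W), 18(W), 19(W); every one is W ⇒ L
The starting position 20 is L: whatever the player to move does, the opponent receives a W position.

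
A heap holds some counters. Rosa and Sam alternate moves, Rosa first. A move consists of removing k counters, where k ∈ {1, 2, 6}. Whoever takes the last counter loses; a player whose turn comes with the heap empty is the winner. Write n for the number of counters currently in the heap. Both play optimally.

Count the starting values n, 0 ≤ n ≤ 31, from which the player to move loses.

9

Use the standard recursion: the mover wins at a terminal position; elsewhere, the mover wins exactly when some move hands the opponent an L position.
n=0: no move; the opponent has just taken the last counter and therefore loses → W
n=1: →0(W) only, which is W, so L
n=2: →1(L), so W
n=3: →1(L), so W
n=4: →3(W), 2(W) — all W, so L
n=5: →4(L), so W
n=6: →4(L), so W
n=7: →1(L), so W
n=8: →7(W), 6(W), 2(W) — all W, so L
n=9: →8(L), so W
n=10: →8(L), so W
n=11: →10(W), 9(W), 5(W) — all W, so L
n=12: →11(L), so W
n=13: →11(L), so W
n=14: →8(L), so W
n=15: →14(W), 13(W), 9(W) — all W, so L
n=16: →15(L), so W
n=17: →15(L), so W
n=18: →17(W), 16(W), 12(W) — all W, so L
n=19: →18(L), so W
n=20: →18(L), so W
n=21: →15(L), so W
n=22: →21(W), 20(W), 16(W) — all W, so L
n=23: →22(L), so W
n=24: →22(L), so W
n=25: →24(W), 23(W), 19(W) — all W, so L
n=26: →25(L), so W
n=27: →25(L), so W
n=28: →22(L), so W
n=29: →28(W), 27(W), 23(W) — all W, so L
n=30: →29(L), so W
n=31: →29(L), so W
L entries with 0 ≤ n ≤ 31: n = 1, 4, 8, 11, 15, 18, 22, 25, 29; that makes 9.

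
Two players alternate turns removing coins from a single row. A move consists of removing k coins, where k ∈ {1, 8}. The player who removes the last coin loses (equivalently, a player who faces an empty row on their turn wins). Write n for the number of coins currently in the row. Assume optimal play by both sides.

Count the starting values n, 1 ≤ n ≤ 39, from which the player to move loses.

Classify positions by backward induction: terminal positions (no move available) are W. From any other position, the mover wins iff some move reaches an L.
n=0: no move; the opponent has just taken the last coin and therefore loses → W
n=1: only reaches 0(W), which is W → L
n=2: reaches L-position 1 → W
n=3: only reaches 2(W), which is W → L
n=4: reaches L-position 3 → W
n=5: only reaches 4(W), which is W → L
n=6: reaches L-position 5 → W
n=7: only reaches 6(W), which is W → L
n=8: reaches L-position 7 → W
n=9: reaches L-position 1 → W
n=10: only reaches 9(W), 2(W), all W → L
n=11: reaches L-position 10 → W
n=12: only reaches 11(W), 4(W), all W → L
n=13: reaches L-position 12 → W
n=14: only reaches 13(W), 6(W), all W → L
n=15: reaches L-position 14 → W
n=16: only reaches 15(W), 8(W), all W → L
n=17: reaches L-position 16 → W
n=18: reaches L-position 10 → W
n=19: only reaches 18(W), 11(W), all W → L
n=20: reaches L-position 19 → W
n=21: only reaches 20(W), 13(W), all W → L
n=22: reaches L-position 21 → W
n=23: only reaches 22(W), 15(W), all W → L
n=24: reaches L-position 23 → W
n=25: only reaches 24(W), 17(W), all W → L
n=26: reaches L-position 25 → W
n=27: reaches L-position 19 → W
n=28: only reaches 27(W), 20(W), all W → L
n=29: reaches L-position 28 → W
n=30: only reaches 29(W), 22(W), all W → L
n=31: reaches L-position 30 → W
n=32: only reaches 31(W), 24(W), all W → L
n=33: reaches L-position 32 → W
n=34: only reaches 33(W), 26(W), all W → L
n=35: reaches L-position 34 → W
n=36: reaches L-position 28 → W
n=37: only reaches 36(W), 29(W), all W → L
n=38: reaches L-position 37 → W
n=39: only reaches 38(W), 31(W), all W → L
L entries with 1 ≤ n ≤ 39 (the range starts at n=1): n = 1, 3, 5, 7, 10, 12, 14, 16, 19, 21, 23, 25, 28, 30, 32, 34, 37, 39; that makes 18.

18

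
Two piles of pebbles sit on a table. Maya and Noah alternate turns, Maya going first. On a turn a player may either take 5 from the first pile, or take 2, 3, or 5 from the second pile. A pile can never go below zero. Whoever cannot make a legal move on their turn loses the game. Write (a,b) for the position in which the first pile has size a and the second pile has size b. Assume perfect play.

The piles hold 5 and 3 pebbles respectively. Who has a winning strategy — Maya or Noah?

Noah wins.

Label each position W (a win for the player to move) or L (a loss). A position with no legal move is L; any other position is W exactly when some move reaches an L, and L when every move reaches a W.
No move ever increases a pile, so every position that can arise here has a ≤ 5 and b ≤ 3; it is enough to label the cells with 0 ≤ a ≤ 5 and 0 ≤ b ≤ 3.
Every move lowers a or b (never raises either), so fill the grid row by row in increasing a, and left to right within a row: each cell's successors are then already labelled.
      b=0  b=1  b=2  b=3
a=0:    L    L    W    W
a=1:    L    L    W    W
a=2:    L    L    W    W
a=3:    L    L    W    W
a=4:    L    L    W    W
a=5:    W    W    L    L
Cells with no legal move (terminal, hence L): (0,0), (0,1), (1,0), (1,1), (2,0), (2,1), (3,0), (3,1), (4,0), (4,1).
The remaining L cells, each justified by listing all of its moves:
(5,2): only reaches (0,2)(W), (5,0)(W), all W → L
(5,3): only reaches (0,3)(W), (5,1)(W), (5,0)(W), all W → L
Every other cell has at least one move into one of the L cells above, so it is W.
Every move from (5,3) reaches a W position, so the mover loses.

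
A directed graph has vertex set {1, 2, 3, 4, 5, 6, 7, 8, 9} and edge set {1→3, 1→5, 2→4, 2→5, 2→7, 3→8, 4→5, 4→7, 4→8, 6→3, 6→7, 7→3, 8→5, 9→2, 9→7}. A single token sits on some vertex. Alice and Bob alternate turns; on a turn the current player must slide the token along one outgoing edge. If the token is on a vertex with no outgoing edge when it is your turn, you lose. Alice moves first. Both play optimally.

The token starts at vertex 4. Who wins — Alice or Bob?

Compute win/loss labels from the base case upward. A position with no move is L. Any other position is W if it can reach an L in one move, else L.
Every edge goes from a vertex to one that appears earlier in the order 5, 8, 3, 1, 7, 4, 2, 9, 6, so processing vertices in that order labels each vertex after all of its successors.
5: no outgoing edge → L
8: →5(L), so W
3: →8(W) only, which is W, so L
1: →3(L), so W
7: →3(L), so W
4: →5(L), so W
2: →5(L), so W
9: →2(W), 7(W) — all W, so L
6: →3(L), so W
The starting position 4 is W: Alice should move to 5, handing over an L position.

Alice wins.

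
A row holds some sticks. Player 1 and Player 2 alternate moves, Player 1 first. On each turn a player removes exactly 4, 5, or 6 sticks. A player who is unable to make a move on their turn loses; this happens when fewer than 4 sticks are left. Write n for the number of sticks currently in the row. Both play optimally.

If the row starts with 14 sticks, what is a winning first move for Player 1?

Label each position W (a win for the player to move) or L (a loss). A position with no legal move is L; any other position is W exactly when some move reaches an L, and L when every move reaches a W.
n=0: no move → L
n=1: no move → L
n=2: no move → L
n=3: no move → L
n=4: can move to 0, which is L ⇒ W
n=5: can move to 1, which is L ⇒ W
n=6: can move to 2, which is L ⇒ W
n=7: can move to 3, which is L ⇒ W
n=8: can move to 3, which is L ⇒ W
n=9: can move to 3, which is L ⇒ W
n=10: moves to 6(W), 5(W), 4(W); every one is W ⇒ L
n=11: moves to 7(W), 6(W), 5(W); every one is W ⇒ L
n=12: moves to 8(W), 7(W), 6(W); every one is W ⇒ L
n=13: moves to 9(W), 8(W), 7(W); every one is W ⇒ L
n=14: can move to 10, which is L ⇒ W
From 14, the L positions reachable in one move are: 10.

Remove 4, leaving 10.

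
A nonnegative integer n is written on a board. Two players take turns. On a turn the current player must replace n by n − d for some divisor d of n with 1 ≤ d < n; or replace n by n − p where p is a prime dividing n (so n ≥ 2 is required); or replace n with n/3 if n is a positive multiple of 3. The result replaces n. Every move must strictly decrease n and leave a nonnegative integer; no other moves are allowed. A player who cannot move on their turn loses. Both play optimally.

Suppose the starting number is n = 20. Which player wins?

The second player wins.

Use the standard recursion: the mover loses at a terminal position; elsewhere, the mover wins exactly when some move hands the opponent an L position.
n=0: no move → L
n=1: no move → L
n=2: W (go to 0, an L position)
n=3: W (go to 0, an L position)
n=4: L (options 2(W), 3(W) are all W)
n=5: W (go to 0, an L position)
n=6: W (go to 4, an L position)
n=7: W (go to 0, an L position)
n=8: W (go to 4, an L position)
n=9: L (options 3(W), 6(W), 8(W) are all W)
n=10: W (go to 9, an L position)
n=11: W (go to 0, an L position)
n=12: W (go to 4, an L position)
n=13: W (go to 0, an L position)
n=14: L (options 7(W), 12(W), 13(W) are all W)
n=15: W (go to 14, an L position)
n=16: W (go to 14, an L position)
n=17: W (go to 0, an L position)
n=18: W (go to 9, an L position)
n=19: W (go to 0, an L position)
n=20: L (options 10(W), 15(W), 16(W), 18(W), 19(W) are all W)
The starting position 20 is L: whatever the player to move does, the opponent receives a W position.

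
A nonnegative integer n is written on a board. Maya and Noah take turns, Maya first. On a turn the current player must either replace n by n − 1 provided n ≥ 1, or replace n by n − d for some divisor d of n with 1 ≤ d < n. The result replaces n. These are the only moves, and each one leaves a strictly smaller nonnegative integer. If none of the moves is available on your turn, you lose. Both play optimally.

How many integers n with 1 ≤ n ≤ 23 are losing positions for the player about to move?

11

Positions with no move are L. A position that does have a move is losing for the player to move precisely when every available move leads to a winning position for the opponent. Fill in the labels:
n=0: no move → L
n=1: W (go to 0, an L position)
n=2: L (sole option 1(W) is W)
n=3: W (go to 2, an L position)
n=4: W (go to 2, an L position)
n=5: L (sole option 4(W) is W)
n=6: W (go to 5, an L position)
n=7: L (sole option 6(W) is W)
n=8: W (go to 7, an L position)
n=9: L (options 6(W), 8(W) are all W)
n=10: W (go to 5, an L position)
n=11: L (sole option 10(W) is W)
n=12: W (go to 9, an L position)
n=13: L (sole option 12(W) is W)
n=14: W (go to 7, an L position)
n=15: L (options 10(W), 12(W), 14(W) are all W)
n=16: W (go to 15, an L position)
n=17: L (sole option 16(W) is W)
n=18: W (go to 9, an L position)
n=19: L (sole option 18(W) is W)
n=20: W (go to 15, an L position)
n=21: L (options 14(W), 18(W), 20(W) are all W)
n=22: W (go to 11, an L position)
n=23: L (sole option 22(W) is W)
L entries with 1 ≤ n ≤ 23 (n=0 is outside the asked range and is not counted): n = 2, 5, 7, 9, 11, 13, 15, 17, 19, 21, 23; that makes 11.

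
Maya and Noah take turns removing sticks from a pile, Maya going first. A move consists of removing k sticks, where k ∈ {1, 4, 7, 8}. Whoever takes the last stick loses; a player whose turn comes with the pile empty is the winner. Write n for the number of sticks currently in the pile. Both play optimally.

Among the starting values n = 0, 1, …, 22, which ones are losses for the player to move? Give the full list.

Use the standard recursion: the mover wins at a terminal position; elsewhere, the mover wins exactly when some move hands the opponent an L position.
n=0: no move; the opponent has just taken the last stick and therefore loses → W
n=1: only reaches 0(W), which is W → L
n=2: reaches L-position 1 → W
n=3: only reaches 2(W), which is W → L
n=4: reaches L-position 3 → W
n=5: reaches L-position 1 → W
n=6: only reaches 5(W), 2(W), all W → L
n=7: reaches L-position 6 → W
n=8: reaches L-position 1 → W
n=9: reaches L-position 1 → W
n=10: reaches L-position 6 → W
n=11: reaches L-position 3 → W
n=12: only reaches 11(W), 8(W), 5(W), 4(W), all W → L
n=13: reaches L-position 12 → W
n=14: reaches L-position 6 → W
n=15: only reaches 14(W), 11(W), 8(W), 7(W), all W → L
n=16: reaches L-position 15 → W
n=17: only reaches 16(W), 13(W), 10(W), 9(W), all W → L
n=18: reaches L-position 17 → W
n=19: reaches L-position 15 → W
n=20: reaches L-position 12 → W
n=21: reaches L-position 17 → W
n=22: reaches L-position 15 → W
Reading off the rows marked L gives the requested list; there are 6 such values of n.

1, 3, 6, 12, 15, 17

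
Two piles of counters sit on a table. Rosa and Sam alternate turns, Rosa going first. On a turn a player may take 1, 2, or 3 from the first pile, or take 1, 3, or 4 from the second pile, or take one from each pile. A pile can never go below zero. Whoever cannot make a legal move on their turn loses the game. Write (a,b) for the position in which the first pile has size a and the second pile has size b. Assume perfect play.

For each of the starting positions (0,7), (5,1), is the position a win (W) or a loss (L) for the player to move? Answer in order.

(0,7): L, (5,1): W

Compute win/loss labels from the base case upward. A position with no move is L. Any other position is W if it can reach an L in one move, else L.
No move ever increases a pile, so every position that can arise here has a ≤ 5 and b ≤ 7; it is enough to label the cells with 0 ≤ a ≤ 5 and 0 ≤ b ≤ 7.
Every move lowers a or b (never raises either), so fill the grid row by row in increasing a, and left to right within a row: each cell's successors are then already labelled.
      b=0  b=1  b=2  b=3  b=4  b=5  b=6  b=7
a=0:    L    W    L    W    W    W    W    L
a=1:    W    W    W    W    L    W    L    W
a=2:    W    L    W    L    W    W    W    W
a=3:    W    W    W    W    W    L    W    W
a=4:    L    W    L    W    W    W    W    L
a=5:    W    W    W    W    L    W    L    W
Cells with no legal move (terminal, hence L): (0,0).
The remaining L cells, each justified by listing all of its moves:
(0,2): only reaches (0,1)(W), which is W → L
(0,7): only reaches (0,6)(W), (0,4)(W), (0,3)(W), all W → L
(1,4): only reaches (0,4)(W), (1,3)(W), (1,1)(W), (1,0)(W), (0,3)(W), all W → L
(1,6): only reaches (0,6)(W), (1,5)(W), (1,3)(W), (1,2)(W), (0,5)(W), all W → L
(2,1): only reaches (1,1)(W), (0,1)(W), (2,0)(W), (1,0)(W), all W → L
(2,3): only reaches (1,3)(W), (0,3)(W), (2,2)(W), (2,0)(W), (1,2)(W), all W → L
(3,5): only reaches (2,5)(W), (1,5)(W), (0,5)(W), (3,4)(W), (3,2)(W), (3,1)(W), (2,4)(W), all W → L
(4,0): only reaches (3,0)(W), (2,0)(W), (1,0)(W), all W → L
(4,2): only reaches (3,2)(W), (2,2)(W), (1,2)(W), (4,1)(W), (3,1)(W), all W → L
(4,7): only reaches (3,7)(W), (2,7)(W), (1,7)(W), (4,6)(W), (4,4)(W), (4,3)(W), (3,6)(W), all W → L
(5,4): only reaches (4,4)(W), (3,4)(W), (2,4)(W), (5,3)(W), (5,1)(W), (5,0)(W), (4,3)(W), all W → L
(5,6): only reaches (4,6)(W), (3,6)(W), (2,6)(W), (5,5)(W), (5,3)(W), (5,2)(W), (4,5)(W), all W → L
Every other cell has at least one move into one of the L cells above, so it is W.
(0,7): one of the L cells justified above, so L
(5,1): the move to (2,1) reaches an L cell, so W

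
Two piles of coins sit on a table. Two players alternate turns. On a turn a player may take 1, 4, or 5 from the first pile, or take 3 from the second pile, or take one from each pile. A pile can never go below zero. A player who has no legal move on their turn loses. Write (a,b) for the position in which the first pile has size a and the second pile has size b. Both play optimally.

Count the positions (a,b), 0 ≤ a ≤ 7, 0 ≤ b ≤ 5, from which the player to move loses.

Work bottom-up. With no move the player to move loses. Otherwise the position is W if at least one move leads to an L position for the opponent, and L if every move leads to a W.
Every move lowers a or b (never raises either), so fill the grid row by row in increasing a, and left to right within a row: each cell's successors are then already labelled.
      b=0  b=1  b=2  b=3  b=4  b=5
a=0:    L    L    L    W    W    W
a=1:    W    W    W    W    L    L
a=2:    L    L    L    W    W    W
a=3:    W    W    W    W    L    L
a=4:    W    W    W    L    W    W
a=5:    W    W    W    W    W    W
a=6:    W    W    W    L    W    W
a=7:    W    W    W    W    W    W
Cells with no legal move (terminal, hence L): (0,0), (0,1), (0,2).
The remaining L cells, each justified by listing all of its moves:
(1,4): moves to (0,4)(W), (1,1)(W), (0,3)(W); every one is W ⇒ L
(1,5): moves to (0,5)(W), (1,2)(W), (0,4)(W); every one is W ⇒ L
(2,0): the only move is to (1,0)(W), a W ⇒ L
(2,1): moves to (1,1)(W), (1,0)(W); every one is W ⇒ L
(2,2): moves to (1,2)(W), (1,1)(W); every one is W ⇒ L
(3,4): moves to (2,4)(W), (3,1)(W), (2,3)(W); every one is W ⇒ L
(3,5): moves to (2,5)(W), (3,2)(W), (2,4)(W); every one is W ⇒ L
(4,3): moves to (3,3)(W), (0,3)(W), (4,0)(W), (3,2)(W); every one is W ⇒ L
(6,3): moves to (5,3)(W), (2,3)(W), (1,3)(W), (6,0)(W), (5,2)(W); every one is W ⇒ L
Every other cell has at least one move into one of the L cells above, so it is W.
L cells per row: a=0: 3, a=1: 2, a=2: 3, a=3: 2, a=4: 1, a=5: 0, a=6: 1, a=7: 0; total 12.

12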